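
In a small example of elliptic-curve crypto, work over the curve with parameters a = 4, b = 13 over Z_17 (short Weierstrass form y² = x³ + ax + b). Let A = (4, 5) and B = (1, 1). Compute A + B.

(4, 5) + (1, 1). λ = (1 - 5)/(1 - 4) ≡ 13/14 mod 17. 14⁻¹ ≡ 11 (mod 17) since 14·11 = 154 ≡ 1, so λ ≡ 7.
  x = λ² - 4 - 1 = 49 - 5 ≡ 10; y = λ·(4 - 10) - 5 ≡ 4. → (10, 4)

(10, 4)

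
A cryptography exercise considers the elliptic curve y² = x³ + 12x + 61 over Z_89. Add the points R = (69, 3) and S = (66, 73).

(69, 3) + (66, 73). λ = (73 - 3)/(66 - 69) ≡ 70/86 mod 89. 86⁻¹ ≡ 59 (mod 89) since 86·59 = 5074 ≡ 1, so λ ≡ 36.
  x = λ² - 69 - 66 = 1296 - 135 ≡ 4; y = λ·(69 - 4) - 3 ≡ 23. → (4, 23)

(4, 23)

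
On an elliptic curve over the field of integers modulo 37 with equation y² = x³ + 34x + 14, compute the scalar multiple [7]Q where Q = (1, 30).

Repeated addition: build up to 7Q.
2Q: tangent at (1, 30): λ = (3·1² + 34)/(2·30) ≡ 0/23. 23⁻¹ ≡ 29 (mod 37), so λ ≡ 0·29 ≡ 0.
  x = λ² - 1 - 1 = 0 - 2 ≡ 35; y = λ·(1 - 35) - 30 ≡ 7. → (35, 7)
3Q: (35, 7) + (1, 30). λ = (30 - 7)/(1 - 35) ≡ 23/3 mod 37. 3⁻¹ ≡ 25 (mod 37), so λ ≡ 20.
  x = λ² - 35 - 1 = 400 - 36 ≡ 31; y = λ·(35 - 31) - 7 ≡ 36. → (31, 36)
4Q: (31, 36) + (1, 30). λ = (30 - 36)/(1 - 31) ≡ 31/7 mod 37. 7⁻¹ ≡ 16 (mod 37), so λ ≡ 15.
  x = λ² - 31 - 1 = 225 - 32 ≡ 8; y = λ·(31 - 8) - 36 ≡ 13. → (8, 13)
5Q: (8, 13) + (1, 30). λ = (30 - 13)/(1 - 8) ≡ 17/30 mod 37. 30⁻¹ ≡ 21 (mod 37), so λ ≡ 24.
  x = λ² - 8 - 1 = 576 - 9 ≡ 12; y = λ·(8 - 12) - 13 ≡ 2. → (12, 2)
6Q: (12, 2) + (1, 30). λ = (30 - 2)/(1 - 12) ≡ 28/26 mod 37. 26⁻¹ ≡ 10 (mod 37), so λ ≡ 21.
  x = λ² - 12 - 1 = 441 - 13 ≡ 21; y = λ·(12 - 21) - 2 ≡ 31. → (21, 31)
7Q: (21, 31) + (1, 30). λ = (30 - 31)/(1 - 21) ≡ 36/17 mod 37. 17⁻¹ ≡ 24 (mod 37), so λ ≡ 13.
  x = λ² - 21 - 1 = 169 - 22 ≡ 36; y = λ·(21 - 36) - 31 ≡ 33. → (36, 33)

(36, 33)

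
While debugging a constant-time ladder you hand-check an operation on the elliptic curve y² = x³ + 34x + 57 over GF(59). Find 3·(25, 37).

(11, 46)

Write Q = (25, 37).
Repeated addition: build up to 3Q.
2Q: tangent at (25, 37): λ = (3·25² + 34)/(2·37) ≡ 21/15. 15⁻¹ ≡ 4 (mod 59), so λ ≡ 21·4 ≡ 25.
  x = λ² - 25 - 25 = 625 - 50 ≡ 44; y = λ·(25 - 44) - 37 ≡ 19. → (44, 19)
3Q: (44, 19) + (25, 37). λ = (37 - 19)/(25 - 44) ≡ 18/40 mod 59. 40⁻¹ ≡ 31 (mod 59), so λ ≡ 27.
  x = λ² - 44 - 25 = 729 - 69 ≡ 11; y = λ·(44 - 11) - 19 ≡ 46. → (11, 46)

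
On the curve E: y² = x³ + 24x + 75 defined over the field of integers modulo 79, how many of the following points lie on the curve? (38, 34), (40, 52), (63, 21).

1

(38, 34): 34² ≡ 50, rhs ≡ 6 → off.
(40, 52): 52² ≡ 18, rhs ≡ 18 → on.
(63, 21): 21² ≡ 46, rhs ≡ 19 → off.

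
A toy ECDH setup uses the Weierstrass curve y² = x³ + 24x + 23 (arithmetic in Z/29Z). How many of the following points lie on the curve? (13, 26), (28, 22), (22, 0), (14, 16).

(13, 26): 26² ≡ 9, rhs ≡ 9 → on.
(28, 22): 22² ≡ 20, rhs ≡ 27 → off.
(22, 0): 0² ≡ 0, rhs ≡ 5 → off.
(14, 16): 16² ≡ 24, rhs ≡ 0 → off.

1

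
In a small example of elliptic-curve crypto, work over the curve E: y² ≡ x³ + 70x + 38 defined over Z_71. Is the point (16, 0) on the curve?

yes

y² = 0² ≡ 0; x³ + 70x + 38 = 5254 ≡ 0 (mod 71). 0 = 0.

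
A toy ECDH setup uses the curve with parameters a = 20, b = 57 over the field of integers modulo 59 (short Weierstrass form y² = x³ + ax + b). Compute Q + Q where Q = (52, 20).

(3, 12)

tangent at (52, 20): λ = (3·52² + 20)/(2·20) ≡ 49/40. 40⁻¹ ≡ 31 (mod 59) since 40·31 = 1240 ≡ 1, so λ ≡ 49·31 ≡ 44.
  x = λ² - 52 - 52 = 1936 - 104 ≡ 3; y = λ·(52 - 3) - 20 ≡ 12. → (3, 12)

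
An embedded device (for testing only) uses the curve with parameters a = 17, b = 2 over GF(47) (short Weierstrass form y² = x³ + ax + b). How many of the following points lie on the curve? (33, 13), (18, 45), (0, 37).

(33, 13): 13² ≡ 28, rhs ≡ 28 → on.
(18, 45): 45² ≡ 4, rhs ≡ 30 → off.
(0, 37): 37² ≡ 6, rhs ≡ 2 → off.

1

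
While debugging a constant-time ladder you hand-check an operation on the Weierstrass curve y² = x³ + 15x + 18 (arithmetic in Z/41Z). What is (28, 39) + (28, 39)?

tangent at (28, 39): λ = (3·28² + 15)/(2·39) ≡ 30/37. 37⁻¹ ≡ 10 (mod 41) since 37·10 = 370 ≡ 1, so λ ≡ 30·10 ≡ 13.
  x = λ² - 28 - 28 = 169 - 56 ≡ 31; y = λ·(28 - 31) - 39 ≡ 4. → (31, 4)

(31, 4)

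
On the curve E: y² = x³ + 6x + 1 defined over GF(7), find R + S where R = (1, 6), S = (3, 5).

(5, 3)

(1, 6) + (3, 5). λ = (5 - 6)/(3 - 1) ≡ 6/2 mod 7. 2⁻¹ ≡ 4 (mod 7), so λ ≡ 3.
  x = λ² - 1 - 3 = 9 - 4 ≡ 5; y = λ·(1 - 5) - 6 ≡ 3. → (5, 3)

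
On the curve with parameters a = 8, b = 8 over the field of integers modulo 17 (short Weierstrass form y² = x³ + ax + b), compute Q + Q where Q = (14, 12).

tangent at (14, 12): λ = (3·14² + 8)/(2·12) ≡ 1/7. 7⁻¹ ≡ 5 (mod 17), so λ ≡ 1·5 ≡ 5.
  x = λ² - 14 - 14 = 25 - 28 ≡ 14; y = λ·(14 - 14) - 12 ≡ 5. → (14, 5)

(14, 5)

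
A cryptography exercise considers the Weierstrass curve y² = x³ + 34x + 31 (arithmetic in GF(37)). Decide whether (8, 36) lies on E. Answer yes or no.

yes

y² = 36² ≡ 1; x³ + 34x + 31 = 815 ≡ 1 (mod 37). 1 = 1.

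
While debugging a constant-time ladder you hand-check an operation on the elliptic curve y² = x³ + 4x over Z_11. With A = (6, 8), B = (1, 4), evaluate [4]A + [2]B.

(1, 4)

First 4A:
Double-and-add on 4 = (100)₂. Start with A = (6, 8) for the leading 1-bit.
double: tangent at (6, 8): λ = (3·6² + 4)/(2·8) ≡ 2/5. 5⁻¹ ≡ 9 (mod 11) since 5·9 = 45 ≡ 1, so λ ≡ 2·9 ≡ 7.
  x = λ² - 6 - 6 = 49 - 12 ≡ 4; y = λ·(6 - 4) - 8 ≡ 6. → (4, 6)
double: tangent at (4, 6): λ = (3·4² + 4)/(2·6) ≡ 8/1. 1⁻¹ ≡ 1 (mod 11), so λ ≡ 8·1 ≡ 8.
  x = λ² - 4 - 4 = 64 - 8 ≡ 1; y = λ·(4 - 1) - 6 ≡ 7. → (1, 7)
4A = (1, 7).
Next 2B:
Repeated addition: build up to 2B.
2B: tangent at (1, 4): λ = (3·1² + 4)/(2·4) ≡ 7/8. 8⁻¹ ≡ 7 (mod 11), so λ ≡ 7·7 ≡ 5.
  x = λ² - 1 - 1 = 25 - 2 ≡ 1; y = λ·(1 - 1) - 4 ≡ 7. → (1, 7)
2B = (1, 7).
Finally 4A + 2B:
tangent at (1, 7): λ = (3·1² + 4)/(2·7) ≡ 7/3. 3⁻¹ ≡ 4 (mod 11), so λ ≡ 7·4 ≡ 6.
  x = λ² - 1 - 1 = 36 - 2 ≡ 1; y = λ·(1 - 1) - 7 ≡ 4. → (1, 4)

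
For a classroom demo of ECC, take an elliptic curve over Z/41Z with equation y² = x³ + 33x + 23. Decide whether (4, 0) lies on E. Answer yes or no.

no

y² = 0² ≡ 0; x³ + 33x + 23 = 219 ≡ 14 (mod 41). 0 ≠ 14.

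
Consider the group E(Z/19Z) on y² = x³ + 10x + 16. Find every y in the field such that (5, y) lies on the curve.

1, 18

x³ + 10x + 16 = 191 ≡ 1 (mod 19).
Square roots of 1 mod 19: 1 and 18 (since 1² = 1 ≡ 1).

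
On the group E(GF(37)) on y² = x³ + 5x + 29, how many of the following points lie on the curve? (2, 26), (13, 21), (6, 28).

2

(2, 26): 26² ≡ 10, rhs ≡ 10 → on.
(13, 21): 21² ≡ 34, rhs ≡ 34 → on.
(6, 28): 28² ≡ 7, rhs ≡ 16 → off.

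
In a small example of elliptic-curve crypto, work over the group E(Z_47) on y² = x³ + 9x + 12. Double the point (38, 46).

tangent at (38, 46): λ = (3·38² + 9)/(2·46) ≡ 17/45. 45⁻¹ ≡ 23 (mod 47) since 45·23 = 1035 ≡ 1, so λ ≡ 17·23 ≡ 15.
  x = λ² - 38 - 38 = 225 - 76 ≡ 8; y = λ·(38 - 8) - 46 ≡ 28. → (8, 28)

(8, 28)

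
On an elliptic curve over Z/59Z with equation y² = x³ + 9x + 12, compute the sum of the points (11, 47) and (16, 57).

(36, 21)

(11, 47) + (16, 57). λ = (57 - 47)/(16 - 11) ≡ 10/5 mod 59. 5⁻¹ ≡ 12 (mod 59) since 5·12 = 60 ≡ 1, so λ ≡ 2.
  x = λ² - 11 - 16 = 4 - 27 ≡ 36; y = λ·(11 - 36) - 47 ≡ 21. → (36, 21)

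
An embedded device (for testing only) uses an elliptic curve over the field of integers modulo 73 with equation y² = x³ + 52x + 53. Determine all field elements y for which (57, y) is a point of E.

x³ + 52x + 53 = 188210 ≡ 16 (mod 73).
Square roots of 16 mod 73: 4 and 69 (since 4² = 16 ≡ 16).

4, 69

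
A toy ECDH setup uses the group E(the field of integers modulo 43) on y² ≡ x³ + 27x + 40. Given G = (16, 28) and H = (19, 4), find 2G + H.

First 2G:
Repeated addition: build up to 2G.
2G: tangent at (16, 28): λ = (3·16² + 27)/(2·28) ≡ 21/13. 13⁻¹ ≡ 10 (mod 43), so λ ≡ 21·10 ≡ 38.
  x = λ² - 16 - 16 = 1444 - 32 ≡ 36; y = λ·(16 - 36) - 28 ≡ 29. → (36, 29)
2G = (36, 29).
Finally 2G + H:
(36, 29) + (19, 4). λ = (4 - 29)/(19 - 36) ≡ 18/26 mod 43. 26⁻¹ ≡ 5 (mod 43), so λ ≡ 4.
  x = λ² - 36 - 19 = 16 - 55 ≡ 4; y = λ·(36 - 4) - 29 ≡ 13. → (4, 13)

(4, 13)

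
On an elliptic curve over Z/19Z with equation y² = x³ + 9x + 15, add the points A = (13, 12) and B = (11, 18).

(13, 12) + (11, 18). λ = (18 - 12)/(11 - 13) ≡ 6/17 mod 19. 17⁻¹ ≡ 9 (mod 19), so λ ≡ 16.
  x = λ² - 13 - 11 = 256 - 24 ≡ 4; y = λ·(13 - 4) - 12 ≡ 18. → (4, 18)

(4, 18)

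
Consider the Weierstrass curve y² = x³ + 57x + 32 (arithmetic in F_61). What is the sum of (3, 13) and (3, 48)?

O

The two points share x = 3 and their y-coordinates satisfy 13 + 48 ≡ 0 (mod 61), so they are inverses. Their sum is ∞.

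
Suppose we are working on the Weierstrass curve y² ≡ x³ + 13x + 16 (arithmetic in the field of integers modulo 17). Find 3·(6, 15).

(14, 1)

Write G = (6, 15).
Repeated addition: build up to 3G.
2G: tangent at (6, 15): λ = (3·6² + 13)/(2·15) ≡ 2/13. 13⁻¹ ≡ 4 (mod 17) since 13·4 = 52 ≡ 1, so λ ≡ 2·4 ≡ 8.
  x = λ² - 6 - 6 = 64 - 12 ≡ 1; y = λ·(6 - 1) - 15 ≡ 8. → (1, 8)
3G: (1, 8) + (6, 15). λ = (15 - 8)/(6 - 1) ≡ 7/5 mod 17. 5⁻¹ ≡ 7 (mod 17), so λ ≡ 15.
  x = λ² - 1 - 6 = 225 - 7 ≡ 14; y = λ·(1 - 14) - 8 ≡ 1. → (14, 1)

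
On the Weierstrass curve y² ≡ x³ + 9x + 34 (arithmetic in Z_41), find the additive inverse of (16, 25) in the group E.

-(16, 25) = (16, -25 mod 41) = (16, 16).

(16, 16)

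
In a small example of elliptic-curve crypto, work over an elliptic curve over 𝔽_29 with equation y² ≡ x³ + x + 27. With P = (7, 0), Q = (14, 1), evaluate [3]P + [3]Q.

First 3P:
Repeated addition: build up to 3P.
2P: (7, 0) + (7, 0): same x and y₁ ≡ -y₂, so the sum is the point at infinity.
3P: the point at infinity + (7, 0) = (7, 0) (identity).
3P = (7, 0).
Next 3Q:
Repeated addition: build up to 3Q.
2Q: tangent at (14, 1): λ = (3·14² + 1)/(2·1) ≡ 9/2. 2⁻¹ ≡ 15 (mod 29), so λ ≡ 9·15 ≡ 19.
  x = λ² - 14 - 14 = 361 - 28 ≡ 14; y = λ·(14 - 14) - 1 ≡ 28. → (14, 28)
3Q: (14, 28) + (14, 1): same x and y₁ ≡ -y₂, so the sum is the point at infinity.
3Q = the point at infinity.
Finally 3P + 3Q:
(7, 0) + the point at infinity = (7, 0) (identity).

(7, 0)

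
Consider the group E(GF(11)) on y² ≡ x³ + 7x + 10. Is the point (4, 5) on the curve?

yes

y² = 5² ≡ 3; x³ + 7x + 10 = 102 ≡ 3 (mod 11). 3 = 3.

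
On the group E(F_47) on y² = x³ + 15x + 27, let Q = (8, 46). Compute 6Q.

Double-and-add on 6 = (110)₂. Start with Q = (8, 46) for the leading 1-bit.
double: tangent at (8, 46): λ = (3·8² + 15)/(2·46) ≡ 19/45. 45⁻¹ ≡ 23 (mod 47), so λ ≡ 19·23 ≡ 14.
  x = λ² - 8 - 8 = 196 - 16 ≡ 39; y = λ·(8 - 39) - 46 ≡ 37. → (39, 37)
add Q: (39, 37) + (8, 46). λ = (46 - 37)/(8 - 39) ≡ 9/16 mod 47. 16⁻¹ ≡ 3 (mod 47) since 16·3 = 48 ≡ 1, so λ ≡ 27.
  x = λ² - 39 - 8 = 729 - 47 ≡ 24; y = λ·(39 - 24) - 37 ≡ 39. → (24, 39)
double: tangent at (24, 39): λ = (3·24² + 15)/(2·39) ≡ 4/31. 31⁻¹ ≡ 44 (mod 47) since 31·44 = 1364 ≡ 1, so λ ≡ 4·44 ≡ 35.
  x = λ² - 24 - 24 = 1225 - 48 ≡ 2; y = λ·(24 - 2) - 39 ≡ 26. → (2, 26)

(2, 26)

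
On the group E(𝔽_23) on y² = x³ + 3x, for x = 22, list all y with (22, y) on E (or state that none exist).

x³ + 3x + 0 = 10714 ≡ 19 (mod 23).
19 is a non-residue mod 23; no y exists.

none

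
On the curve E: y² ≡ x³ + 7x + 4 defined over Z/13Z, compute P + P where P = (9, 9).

(12, 10)

tangent at (9, 9): λ = (3·9² + 7)/(2·9) ≡ 3/5. 5⁻¹ ≡ 8 (mod 13) since 5·8 = 40 ≡ 1, so λ ≡ 3·8 ≡ 11.
  x = λ² - 9 - 9 = 121 - 18 ≡ 12; y = λ·(9 - 12) - 9 ≡ 10. → (12, 10)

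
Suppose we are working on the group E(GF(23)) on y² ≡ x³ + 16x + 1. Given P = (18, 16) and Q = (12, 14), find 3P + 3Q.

(18, 7)

First 3P:
Repeated addition: build up to 3P.
2P: tangent at (18, 16): λ = (3·18² + 16)/(2·16) ≡ 22/9. 9⁻¹ ≡ 18 (mod 23), so λ ≡ 22·18 ≡ 5.
  x = λ² - 18 - 18 = 25 - 36 ≡ 12; y = λ·(18 - 12) - 16 ≡ 14. → (12, 14)
3P: (12, 14) + (18, 16). λ = (16 - 14)/(18 - 12) ≡ 2/6 mod 23. 6⁻¹ ≡ 4 (mod 23), so λ ≡ 8.
  x = λ² - 12 - 18 = 64 - 30 ≡ 11; y = λ·(12 - 11) - 14 ≡ 17. → (11, 17)
3P = (11, 17).
Next 3Q:
Repeated addition: build up to 3Q.
2Q: tangent at (12, 14): λ = (3·12² + 16)/(2·14) ≡ 11/5. 5⁻¹ ≡ 14 (mod 23) since 5·14 = 70 ≡ 1, so λ ≡ 11·14 ≡ 16.
  x = λ² - 12 - 12 = 256 - 24 ≡ 2; y = λ·(12 - 2) - 14 ≡ 8. → (2, 8)
3Q: (2, 8) + (12, 14). λ = (14 - 8)/(12 - 2) ≡ 6/10 mod 23. 10⁻¹ ≡ 7 (mod 23) since 10·7 = 70 ≡ 1, so λ ≡ 19.
  x = λ² - 2 - 12 = 361 - 14 ≡ 2; y = λ·(2 - 2) - 8 ≡ 15. → (2, 15)
3Q = (2, 15).
Finally 3P + 3Q:
(11, 17) + (2, 15). λ = (15 - 17)/(2 - 11) ≡ 21/14 mod 23. 14⁻¹ ≡ 5 (mod 23) since 14·5 = 70 ≡ 1, so λ ≡ 13.
  x = λ² - 11 - 2 = 169 - 13 ≡ 18; y = λ·(11 - 18) - 17 ≡ 7. → (18, 7)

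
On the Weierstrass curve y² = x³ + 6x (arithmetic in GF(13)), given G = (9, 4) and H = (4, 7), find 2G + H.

First 2G:
Repeated addition: build up to 2G.
2G: tangent at (9, 4): λ = (3·9² + 6)/(2·4) ≡ 2/8. 8⁻¹ ≡ 5 (mod 13) since 8·5 = 40 ≡ 1, so λ ≡ 2·5 ≡ 10.
  x = λ² - 9 - 9 = 100 - 18 ≡ 4; y = λ·(9 - 4) - 4 ≡ 7. → (4, 7)
2G = (4, 7).
Finally 2G + H:
tangent at (4, 7): λ = (3·4² + 6)/(2·7) ≡ 2/1. 1⁻¹ ≡ 1 (mod 13) since 1·1 = 1 ≡ 1, so λ ≡ 2·1 ≡ 2.
  x = λ² - 4 - 4 = 4 - 8 ≡ 9; y = λ·(4 - 9) - 7 ≡ 9. → (9, 9)

(9, 9)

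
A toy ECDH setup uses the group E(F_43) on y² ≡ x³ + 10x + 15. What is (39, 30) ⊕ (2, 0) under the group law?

(39, 30) + (2, 0). λ = (0 - 30)/(2 - 39) ≡ 13/6 mod 43. 6⁻¹ ≡ 36 (mod 43), so λ ≡ 38.
  x = λ² - 39 - 2 = 1444 - 41 ≡ 27; y = λ·(39 - 27) - 30 ≡ 39. → (27, 39)

(27, 39)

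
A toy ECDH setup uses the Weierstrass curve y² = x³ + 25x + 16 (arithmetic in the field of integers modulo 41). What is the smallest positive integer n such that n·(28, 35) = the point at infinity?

2P: tangent at (28, 35): λ = (3·28² + 25)/(2·35) ≡ 40/29. 29⁻¹ ≡ 17 (mod 41) since 29·17 = 493 ≡ 1, so λ ≡ 40·17 ≡ 24.
  x = λ² - 28 - 28 = 576 - 56 ≡ 28; y = λ·(28 - 28) - 35 ≡ 6. → (28, 6)
3P: (28, 6) + (28, 35): same x and y₁ ≡ -y₂, so the sum is the point at infinity.
3P = the point at infinity, so the order is 3.

3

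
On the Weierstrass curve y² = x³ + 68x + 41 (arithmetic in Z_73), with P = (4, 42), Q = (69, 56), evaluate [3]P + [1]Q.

(7, 35)

First 3P:
Repeated addition: build up to 3P.
2P: tangent at (4, 42): λ = (3·4² + 68)/(2·42) ≡ 43/11. 11⁻¹ ≡ 20 (mod 73), so λ ≡ 43·20 ≡ 57.
  x = λ² - 4 - 4 = 3249 - 8 ≡ 29; y = λ·(4 - 29) - 42 ≡ 66. → (29, 66)
3P: (29, 66) + (4, 42). λ = (42 - 66)/(4 - 29) ≡ 49/48 mod 73. 48⁻¹ ≡ 35 (mod 73) since 48·35 = 1680 ≡ 1, so λ ≡ 36.
  x = λ² - 29 - 4 = 1296 - 33 ≡ 22; y = λ·(29 - 22) - 66 ≡ 40. → (22, 40)
3P = (22, 40).
Finally 3P + Q:
(22, 40) + (69, 56). λ = (56 - 40)/(69 - 22) ≡ 16/47 mod 73. 47⁻¹ ≡ 14 (mod 73) since 47·14 = 658 ≡ 1, so λ ≡ 5.
  x = λ² - 22 - 69 = 25 - 91 ≡ 7; y = λ·(22 - 7) - 40 ≡ 35. → (7, 35)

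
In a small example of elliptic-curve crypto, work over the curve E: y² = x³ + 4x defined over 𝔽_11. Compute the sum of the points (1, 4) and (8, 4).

(2, 7)

(1, 4) + (8, 4). λ = (4 - 4)/(8 - 1) ≡ 0/7 mod 11. 7⁻¹ ≡ 8 (mod 11), so λ ≡ 0.
  x = λ² - 1 - 8 = 0 - 9 ≡ 2; y = λ·(1 - 2) - 4 ≡ 7. → (2, 7)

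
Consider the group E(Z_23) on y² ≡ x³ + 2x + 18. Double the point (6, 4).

(6, 19)

tangent at (6, 4): λ = (3·6² + 2)/(2·4) ≡ 18/8. 8⁻¹ ≡ 3 (mod 23) since 8·3 = 24 ≡ 1, so λ ≡ 18·3 ≡ 8.
  x = λ² - 6 - 6 = 64 - 12 ≡ 6; y = λ·(6 - 6) - 4 ≡ 19. → (6, 19)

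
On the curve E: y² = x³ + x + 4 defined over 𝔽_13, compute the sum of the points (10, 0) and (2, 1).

(0, 2)

(10, 0) + (2, 1). λ = (1 - 0)/(2 - 10) ≡ 1/5 mod 13. 5⁻¹ ≡ 8 (mod 13), so λ ≡ 8.
  x = λ² - 10 - 2 = 64 - 12 ≡ 0; y = λ·(10 - 0) - 0 ≡ 2. → (0, 2)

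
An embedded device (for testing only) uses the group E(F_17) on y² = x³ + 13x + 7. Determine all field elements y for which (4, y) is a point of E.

x³ + 13x + 7 = 123 ≡ 4 (mod 17).
Square roots of 4 mod 17: 2 and 15 (since 2² = 4 ≡ 4).

2, 15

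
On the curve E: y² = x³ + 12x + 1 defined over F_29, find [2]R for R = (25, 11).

tangent at (25, 11): λ = (3·25² + 12)/(2·11) ≡ 2/22. 22⁻¹ ≡ 4 (mod 29) since 22·4 = 88 ≡ 1, so λ ≡ 2·4 ≡ 8.
  x = λ² - 25 - 25 = 64 - 50 ≡ 14; y = λ·(25 - 14) - 11 ≡ 19. → (14, 19)

(14, 19)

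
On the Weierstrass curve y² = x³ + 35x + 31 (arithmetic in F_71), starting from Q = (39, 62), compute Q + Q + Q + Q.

(11, 55)

Double-and-add on 4 = (100)₂. Start with Q = (39, 62) for the leading 1-bit.
double: tangent at (39, 62): λ = (3·39² + 35)/(2·62) ≡ 54/53. 53⁻¹ ≡ 67 (mod 71), so λ ≡ 54·67 ≡ 68.
  x = λ² - 39 - 39 = 4624 - 78 ≡ 2; y = λ·(39 - 2) - 62 ≡ 40. → (2, 40)
double: tangent at (2, 40): λ = (3·2² + 35)/(2·40) ≡ 47/9. 9⁻¹ ≡ 8 (mod 71) since 9·8 = 72 ≡ 1, so λ ≡ 47·8 ≡ 21.
  x = λ² - 2 - 2 = 441 - 4 ≡ 11; y = λ·(2 - 11) - 40 ≡ 55. → (11, 55)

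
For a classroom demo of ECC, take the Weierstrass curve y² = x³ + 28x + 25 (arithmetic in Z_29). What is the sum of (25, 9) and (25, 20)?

O

The two points share x = 25 and their y-coordinates satisfy 9 + 20 ≡ 0 (mod 29), so they are inverses. Their sum is O.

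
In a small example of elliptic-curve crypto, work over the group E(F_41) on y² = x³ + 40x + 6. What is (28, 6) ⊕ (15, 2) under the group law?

(28, 6) + (15, 2). λ = (2 - 6)/(15 - 28) ≡ 37/28 mod 41. 28⁻¹ ≡ 22 (mod 41), so λ ≡ 35.
  x = λ² - 28 - 15 = 1225 - 43 ≡ 34; y = λ·(28 - 34) - 6 ≡ 30. → (34, 30)

(34, 30)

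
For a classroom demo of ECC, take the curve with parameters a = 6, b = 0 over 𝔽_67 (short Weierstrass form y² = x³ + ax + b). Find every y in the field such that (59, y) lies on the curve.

x³ + 6x + 0 = 205733 ≡ 43 (mod 67).
43 is a non-residue mod 67; no y exists.

none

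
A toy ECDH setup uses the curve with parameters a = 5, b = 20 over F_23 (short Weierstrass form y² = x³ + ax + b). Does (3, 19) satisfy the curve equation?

y² = 19² ≡ 16; x³ + 5x + 20 = 62 ≡ 16 (mod 23). 16 = 16.

yes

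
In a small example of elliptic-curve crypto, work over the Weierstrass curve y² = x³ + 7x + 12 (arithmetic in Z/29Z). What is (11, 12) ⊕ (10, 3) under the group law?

(11, 12) + (10, 3). λ = (3 - 12)/(10 - 11) ≡ 20/28 mod 29. 28⁻¹ ≡ 28 (mod 29) since 28·28 = 784 ≡ 1, so λ ≡ 9.
  x = λ² - 11 - 10 = 81 - 21 ≡ 2; y = λ·(11 - 2) - 12 ≡ 11. → (2, 11)

(2, 11)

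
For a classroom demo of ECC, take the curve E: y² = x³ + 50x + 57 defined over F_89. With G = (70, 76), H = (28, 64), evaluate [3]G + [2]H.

First 3G:
Repeated addition: build up to 3G.
2G: tangent at (70, 76): λ = (3·70² + 50)/(2·76) ≡ 65/63. 63⁻¹ ≡ 65 (mod 89) since 63·65 = 4095 ≡ 1, so λ ≡ 65·65 ≡ 42.
  x = λ² - 70 - 70 = 1764 - 140 ≡ 22; y = λ·(70 - 22) - 76 ≡ 71. → (22, 71)
3G: (22, 71) + (70, 76). λ = (76 - 71)/(70 - 22) ≡ 5/48 mod 89. 48⁻¹ ≡ 13 (mod 89), so λ ≡ 65.
  x = λ² - 22 - 70 = 4225 - 92 ≡ 39; y = λ·(22 - 39) - 71 ≡ 70. → (39, 70)
3G = (39, 70).
Next 2H:
Repeated addition: build up to 2H.
2H: tangent at (28, 64): λ = (3·28² + 50)/(2·64) ≡ 88/39. 39⁻¹ ≡ 16 (mod 89), so λ ≡ 88·16 ≡ 73.
  x = λ² - 28 - 28 = 5329 - 56 ≡ 22; y = λ·(28 - 22) - 64 ≡ 18. → (22, 18)
2H = (22, 18).
Finally 3G + 2H:
(39, 70) + (22, 18). λ = (18 - 70)/(22 - 39) ≡ 37/72 mod 89. 72⁻¹ ≡ 68 (mod 89), so λ ≡ 24.
  x = λ² - 39 - 22 = 576 - 61 ≡ 70; y = λ·(39 - 70) - 70 ≡ 76. → (70, 76)

(70, 76)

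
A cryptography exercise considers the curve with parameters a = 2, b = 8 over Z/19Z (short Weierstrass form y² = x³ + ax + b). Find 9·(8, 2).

(2, 18)

Write P = (8, 2).
Repeated addition: build up to 9P.
2P: tangent at (8, 2): λ = (3·8² + 2)/(2·2) ≡ 4/4. 4⁻¹ ≡ 5 (mod 19), so λ ≡ 4·5 ≡ 1.
  x = λ² - 8 - 8 = 1 - 16 ≡ 4; y = λ·(8 - 4) - 2 ≡ 2. → (4, 2)
3P: (4, 2) + (8, 2). λ = (2 - 2)/(8 - 4) ≡ 0/4 mod 19. 4⁻¹ ≡ 5 (mod 19), so λ ≡ 0.
  x = λ² - 4 - 8 = 0 - 12 ≡ 7; y = λ·(4 - 7) - 2 ≡ 17. → (7, 17)
4P: (7, 17) + (8, 2). λ = (2 - 17)/(8 - 7) ≡ 4/1 mod 19. 1⁻¹ ≡ 1 (mod 19), so λ ≡ 4.
  x = λ² - 7 - 8 = 16 - 15 ≡ 1; y = λ·(7 - 1) - 17 ≡ 7. → (1, 7)
5P: (1, 7) + (8, 2). λ = (2 - 7)/(8 - 1) ≡ 14/7 mod 19. 7⁻¹ ≡ 11 (mod 19) since 7·11 = 77 ≡ 1, so λ ≡ 2.
  x = λ² - 1 - 8 = 4 - 9 ≡ 14; y = λ·(1 - 14) - 7 ≡ 5. → (14, 5)
6P: (14, 5) + (8, 2). λ = (2 - 5)/(8 - 14) ≡ 16/13 mod 19. 13⁻¹ ≡ 3 (mod 19), so λ ≡ 10.
  x = λ² - 14 - 8 = 100 - 22 ≡ 2; y = λ·(14 - 2) - 5 ≡ 1. → (2, 1)
7P: (2, 1) + (8, 2). λ = (2 - 1)/(8 - 2) ≡ 1/6 mod 19. 6⁻¹ ≡ 16 (mod 19) since 6·16 = 96 ≡ 1, so λ ≡ 16.
  x = λ² - 2 - 8 = 256 - 10 ≡ 18; y = λ·(2 - 18) - 1 ≡ 9. → (18, 9)
8P: (18, 9) + (8, 2). λ = (2 - 9)/(8 - 18) ≡ 12/9 mod 19. 9⁻¹ ≡ 17 (mod 19) since 9·17 = 153 ≡ 1, so λ ≡ 14.
  x = λ² - 18 - 8 = 196 - 26 ≡ 18; y = λ·(18 - 18) - 9 ≡ 10. → (18, 10)
9P: (18, 10) + (8, 2). λ = (2 - 10)/(8 - 18) ≡ 11/9 mod 19. 9⁻¹ ≡ 17 (mod 19) since 9·17 = 153 ≡ 1, so λ ≡ 16.
  x = λ² - 18 - 8 = 256 - 26 ≡ 2; y = λ·(18 - 2) - 10 ≡ 18. → (2, 18)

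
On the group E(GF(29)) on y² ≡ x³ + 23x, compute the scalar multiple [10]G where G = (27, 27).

Double-and-add on 10 = (1010)₂. Start with G = (27, 27) for the leading 1-bit.
double: tangent at (27, 27): λ = (3·27² + 23)/(2·27) ≡ 6/25. 25⁻¹ ≡ 7 (mod 29), so λ ≡ 6·7 ≡ 13.
  x = λ² - 27 - 27 = 169 - 54 ≡ 28; y = λ·(27 - 28) - 27 ≡ 18. → (28, 18)
double: tangent at (28, 18): λ = (3·28² + 23)/(2·18) ≡ 26/7. 7⁻¹ ≡ 25 (mod 29), so λ ≡ 26·25 ≡ 12.
  x = λ² - 28 - 28 = 144 - 56 ≡ 1; y = λ·(28 - 1) - 18 ≡ 16. → (1, 16)
add G: (1, 16) + (27, 27). λ = (27 - 16)/(27 - 1) ≡ 11/26 mod 29. 26⁻¹ ≡ 19 (mod 29), so λ ≡ 6.
  x = λ² - 1 - 27 = 36 - 28 ≡ 8; y = λ·(1 - 8) - 16 ≡ 0. → (8, 0)
double: (8, 0) + (8, 0): same x and y₁ ≡ -y₂, so the sum is the point at infinity.

O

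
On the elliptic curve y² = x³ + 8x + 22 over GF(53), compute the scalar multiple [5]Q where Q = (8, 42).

(38, 48)

Double-and-add on 5 = (101)₂. Start with Q = (8, 42) for the leading 1-bit.
double: tangent at (8, 42): λ = (3·8² + 8)/(2·42) ≡ 41/31. 31⁻¹ ≡ 12 (mod 53), so λ ≡ 41·12 ≡ 15.
  x = λ² - 8 - 8 = 225 - 16 ≡ 50; y = λ·(8 - 50) - 42 ≡ 17. → (50, 17)
double: tangent at (50, 17): λ = (3·50² + 8)/(2·17) ≡ 35/34. 34⁻¹ ≡ 39 (mod 53) since 34·39 = 1326 ≡ 1, so λ ≡ 35·39 ≡ 40.
  x = λ² - 50 - 50 = 1600 - 100 ≡ 16; y = λ·(50 - 16) - 17 ≡ 18. → (16, 18)
add Q: (16, 18) + (8, 42). λ = (42 - 18)/(8 - 16) ≡ 24/45 mod 53. 45⁻¹ ≡ 33 (mod 53) since 45·33 = 1485 ≡ 1, so λ ≡ 50.
  x = λ² - 16 - 8 = 2500 - 24 ≡ 38; y = λ·(16 - 38) - 18 ≡ 48. → (38, 48)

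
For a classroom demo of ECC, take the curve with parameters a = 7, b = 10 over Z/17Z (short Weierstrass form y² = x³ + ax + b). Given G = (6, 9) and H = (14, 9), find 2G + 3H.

(14, 8)

First 2G:
Repeated addition: build up to 2G.
2G: tangent at (6, 9): λ = (3·6² + 7)/(2·9) ≡ 13/1. 1⁻¹ ≡ 1 (mod 17) since 1·1 = 1 ≡ 1, so λ ≡ 13·1 ≡ 13.
  x = λ² - 6 - 6 = 169 - 12 ≡ 4; y = λ·(6 - 4) - 9 ≡ 0. → (4, 0)
2G = (4, 0).
Next 3H:
Repeated addition: build up to 3H.
2H: tangent at (14, 9): λ = (3·14² + 7)/(2·9) ≡ 0/1. 1⁻¹ ≡ 1 (mod 17) since 1·1 = 1 ≡ 1, so λ ≡ 0·1 ≡ 0.
  x = λ² - 14 - 14 = 0 - 28 ≡ 6; y = λ·(14 - 6) - 9 ≡ 8. → (6, 8)
3H: (6, 8) + (14, 9). λ = (9 - 8)/(14 - 6) ≡ 1/8 mod 17. 8⁻¹ ≡ 15 (mod 17) since 8·15 = 120 ≡ 1, so λ ≡ 15.
  x = λ² - 6 - 14 = 225 - 20 ≡ 1; y = λ·(6 - 1) - 8 ≡ 16. → (1, 16)
3H = (1, 16).
Finally 2G + 3H:
(4, 0) + (1, 16). λ = (16 - 0)/(1 - 4) ≡ 16/14 mod 17. 14⁻¹ ≡ 11 (mod 17) since 14·11 = 154 ≡ 1, so λ ≡ 6.
  x = λ² - 4 - 1 = 36 - 5 ≡ 14; y = λ·(4 - 14) - 0 ≡ 8. → (14, 8)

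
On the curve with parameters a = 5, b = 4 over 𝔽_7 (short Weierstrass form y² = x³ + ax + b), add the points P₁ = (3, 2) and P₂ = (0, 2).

(4, 5)

(3, 2) + (0, 2). λ = (2 - 2)/(0 - 3) ≡ 0/4 mod 7. 4⁻¹ ≡ 2 (mod 7), so λ ≡ 0.
  x = λ² - 3 - 0 = 0 - 3 ≡ 4; y = λ·(3 - 4) - 2 ≡ 5. → (4, 5)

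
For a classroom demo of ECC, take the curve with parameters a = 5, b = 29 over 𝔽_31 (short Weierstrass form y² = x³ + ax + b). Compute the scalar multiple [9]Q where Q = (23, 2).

(11, 19)

Double-and-add on 9 = (1001)₂. Start with Q = (23, 2) for the leading 1-bit.
double: tangent at (23, 2): λ = (3·23² + 5)/(2·2) ≡ 11/4. 4⁻¹ ≡ 8 (mod 31) since 4·8 = 32 ≡ 1, so λ ≡ 11·8 ≡ 26.
  x = λ² - 23 - 23 = 676 - 46 ≡ 10; y = λ·(23 - 10) - 2 ≡ 26. → (10, 26)
double: tangent at (10, 26): λ = (3·10² + 5)/(2·26) ≡ 26/21. 21⁻¹ ≡ 3 (mod 31) since 21·3 = 63 ≡ 1, so λ ≡ 26·3 ≡ 16.
  x = λ² - 10 - 10 = 256 - 20 ≡ 19; y = λ·(10 - 19) - 26 ≡ 16. → (19, 16)
double: tangent at (19, 16): λ = (3·19² + 5)/(2·16) ≡ 3/1. 1⁻¹ ≡ 1 (mod 31), so λ ≡ 3·1 ≡ 3.
  x = λ² - 19 - 19 = 9 - 38 ≡ 2; y = λ·(19 - 2) - 16 ≡ 4. → (2, 4)
add Q: (2, 4) + (23, 2). λ = (2 - 4)/(23 - 2) ≡ 29/21 mod 31. 21⁻¹ ≡ 3 (mod 31) since 21·3 = 63 ≡ 1, so λ ≡ 25.
  x = λ² - 2 - 23 = 625 - 25 ≡ 11; y = λ·(2 - 11) - 4 ≡ 19. → (11, 19)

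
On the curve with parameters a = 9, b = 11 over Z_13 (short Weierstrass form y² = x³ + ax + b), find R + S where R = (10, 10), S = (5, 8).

(10, 10) + (5, 8). λ = (8 - 10)/(5 - 10) ≡ 11/8 mod 13. 8⁻¹ ≡ 5 (mod 13) since 8·5 = 40 ≡ 1, so λ ≡ 3.
  x = λ² - 10 - 5 = 9 - 15 ≡ 7; y = λ·(10 - 7) - 10 ≡ 12. → (7, 12)

(7, 12)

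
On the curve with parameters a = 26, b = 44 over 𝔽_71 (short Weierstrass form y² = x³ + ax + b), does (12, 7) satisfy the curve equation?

y² = 7² ≡ 49; x³ + 26x + 44 = 2084 ≡ 25 (mod 71). 49 ≠ 25.

no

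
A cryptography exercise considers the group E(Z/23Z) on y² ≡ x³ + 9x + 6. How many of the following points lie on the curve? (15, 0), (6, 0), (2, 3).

2

(15, 0): 0² ≡ 0, rhs ≡ 20 → off.
(6, 0): 0² ≡ 0, rhs ≡ 0 → on.
(2, 3): 3² ≡ 9, rhs ≡ 9 → on.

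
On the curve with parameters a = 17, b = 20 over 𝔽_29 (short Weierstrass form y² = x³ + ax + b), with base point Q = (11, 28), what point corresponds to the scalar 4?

Double-and-add on 4 = (100)₂. Start with Q = (11, 28) for the leading 1-bit.
double: tangent at (11, 28): λ = (3·11² + 17)/(2·28) ≡ 3/27. 27⁻¹ ≡ 14 (mod 29), so λ ≡ 3·14 ≡ 13.
  x = λ² - 11 - 11 = 169 - 22 ≡ 2; y = λ·(11 - 2) - 28 ≡ 2. → (2, 2)
double: tangent at (2, 2): λ = (3·2² + 17)/(2·2) ≡ 0/4. 4⁻¹ ≡ 22 (mod 29) since 4·22 = 88 ≡ 1, so λ ≡ 0·22 ≡ 0.
  x = λ² - 2 - 2 = 0 - 4 ≡ 25; y = λ·(2 - 25) - 2 ≡ 27. → (25, 27)

(25, 27)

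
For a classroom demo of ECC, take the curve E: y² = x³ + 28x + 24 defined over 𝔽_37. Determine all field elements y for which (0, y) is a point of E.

x³ + 28x + 24 = 24 ≡ 24 (mod 37).
24 is a non-residue mod 37; no y exists.

none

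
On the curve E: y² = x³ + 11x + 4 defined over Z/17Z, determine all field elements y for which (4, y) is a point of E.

none

x³ + 11x + 4 = 112 ≡ 10 (mod 17).
10 is a non-residue mod 17; no y exists.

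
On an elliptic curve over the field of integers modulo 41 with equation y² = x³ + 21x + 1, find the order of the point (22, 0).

2P: (22, 0) + (22, 0): same x and y₁ ≡ -y₂, so the sum is O.
2P = O, so the order is 2.

2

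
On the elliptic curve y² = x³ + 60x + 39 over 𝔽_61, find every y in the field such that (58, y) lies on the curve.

25, 36

x³ + 60x + 39 = 198631 ≡ 15 (mod 61).
Square roots of 15 mod 61: 25 and 36 (since 25² = 625 ≡ 15).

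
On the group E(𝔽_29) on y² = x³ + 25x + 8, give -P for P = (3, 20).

(3, 9)

-(3, 20) = (3, -20 mod 29) = (3, 9).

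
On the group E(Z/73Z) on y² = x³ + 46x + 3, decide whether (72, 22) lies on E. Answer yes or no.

no

y² = 22² ≡ 46; x³ + 46x + 3 = 376563 ≡ 29 (mod 73). 46 ≠ 29.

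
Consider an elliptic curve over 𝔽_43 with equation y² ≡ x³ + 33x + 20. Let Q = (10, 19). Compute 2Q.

(33, 25)

tangent at (10, 19): λ = (3·10² + 33)/(2·19) ≡ 32/38. 38⁻¹ ≡ 17 (mod 43) since 38·17 = 646 ≡ 1, so λ ≡ 32·17 ≡ 28.
  x = λ² - 10 - 10 = 784 - 20 ≡ 33; y = λ·(10 - 33) - 19 ≡ 25. → (33, 25)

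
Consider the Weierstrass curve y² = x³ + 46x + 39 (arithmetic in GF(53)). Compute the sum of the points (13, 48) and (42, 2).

(44, 3)

(13, 48) + (42, 2). λ = (2 - 48)/(42 - 13) ≡ 7/29 mod 53. 29⁻¹ ≡ 11 (mod 53), so λ ≡ 24.
  x = λ² - 13 - 42 = 576 - 55 ≡ 44; y = λ·(13 - 44) - 48 ≡ 3. → (44, 3)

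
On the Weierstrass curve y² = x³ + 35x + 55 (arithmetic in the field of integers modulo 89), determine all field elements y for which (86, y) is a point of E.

none

x³ + 35x + 55 = 639121 ≡ 12 (mod 89).
12 is a non-residue mod 89; no y exists.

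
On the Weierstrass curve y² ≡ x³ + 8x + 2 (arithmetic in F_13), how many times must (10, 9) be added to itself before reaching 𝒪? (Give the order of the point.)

10

2P: tangent at (10, 9): λ = (3·10² + 8)/(2·9) ≡ 9/5. 5⁻¹ ≡ 8 (mod 13) since 5·8 = 40 ≡ 1, so λ ≡ 9·8 ≡ 7.
  x = λ² - 10 - 10 = 49 - 20 ≡ 3; y = λ·(10 - 3) - 9 ≡ 1. → (3, 1)
3P: (3, 1) + (10, 9). λ = (9 - 1)/(10 - 3) ≡ 8/7 mod 13. 7⁻¹ ≡ 2 (mod 13), so λ ≡ 3.
  x = λ² - 3 - 10 = 9 - 13 ≡ 9; y = λ·(3 - 9) - 1 ≡ 7. → (9, 7)
4P: (9, 7) + (10, 9). λ = (9 - 7)/(10 - 9) ≡ 2/1 mod 13. 1⁻¹ ≡ 1 (mod 13), so λ ≡ 2.
  x = λ² - 9 - 10 = 4 - 19 ≡ 11; y = λ·(9 - 11) - 7 ≡ 2. → (11, 2)
5P: (11, 2) + (10, 9). λ = (9 - 2)/(10 - 11) ≡ 7/12 mod 13. 12⁻¹ ≡ 12 (mod 13), so λ ≡ 6.
  x = λ² - 11 - 10 = 36 - 21 ≡ 2; y = λ·(11 - 2) - 2 ≡ 0. → (2, 0)
6P: (2, 0) + (10, 9). λ = (9 - 0)/(10 - 2) ≡ 9/8 mod 13. 8⁻¹ ≡ 5 (mod 13), so λ ≡ 6.
  x = λ² - 2 - 10 = 36 - 12 ≡ 11; y = λ·(2 - 11) - 0 ≡ 11. → (11, 11)
7P: (11, 11) + (10, 9). λ = (9 - 11)/(10 - 11) ≡ 11/12 mod 13. 12⁻¹ ≡ 12 (mod 13), so λ ≡ 2.
  x = λ² - 11 - 10 = 4 - 21 ≡ 9; y = λ·(11 - 9) - 11 ≡ 6. → (9, 6)
8P: (9, 6) + (10, 9). λ = (9 - 6)/(10 - 9) ≡ 3/1 mod 13. 1⁻¹ ≡ 1 (mod 13), so λ ≡ 3.
  x = λ² - 9 - 10 = 9 - 19 ≡ 3; y = λ·(9 - 3) - 6 ≡ 12. → (3, 12)
9P: (3, 12) + (10, 9). λ = (9 - 12)/(10 - 3) ≡ 10/7 mod 13. 7⁻¹ ≡ 2 (mod 13), so λ ≡ 7.
  x = λ² - 3 - 10 = 49 - 13 ≡ 10; y = λ·(3 - 10) - 12 ≡ 4. → (10, 4)
10P: (10, 4) + (10, 9): same x and y₁ ≡ -y₂, so the sum is 𝒪.
10P = 𝒪, so the order is 10.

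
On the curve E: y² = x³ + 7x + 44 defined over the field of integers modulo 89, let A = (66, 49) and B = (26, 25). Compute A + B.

(65, 5)

(66, 49) + (26, 25). λ = (25 - 49)/(26 - 66) ≡ 65/49 mod 89. 49⁻¹ ≡ 20 (mod 89), so λ ≡ 54.
  x = λ² - 66 - 26 = 2916 - 92 ≡ 65; y = λ·(66 - 65) - 49 ≡ 5. → (65, 5)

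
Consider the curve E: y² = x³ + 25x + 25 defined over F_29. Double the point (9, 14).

tangent at (9, 14): λ = (3·9² + 25)/(2·14) ≡ 7/28. 28⁻¹ ≡ 28 (mod 29), so λ ≡ 7·28 ≡ 22.
  x = λ² - 9 - 9 = 484 - 18 ≡ 2; y = λ·(9 - 2) - 14 ≡ 24. → (2, 24)

(2, 24)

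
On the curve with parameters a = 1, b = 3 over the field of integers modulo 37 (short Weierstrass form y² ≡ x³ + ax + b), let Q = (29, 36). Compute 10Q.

(12, 2)

Repeated addition: build up to 10Q.
2Q: tangent at (29, 36): λ = (3·29² + 1)/(2·36) ≡ 8/35. 35⁻¹ ≡ 18 (mod 37), so λ ≡ 8·18 ≡ 33.
  x = λ² - 29 - 29 = 1089 - 58 ≡ 32; y = λ·(29 - 32) - 36 ≡ 13. → (32, 13)
3Q: (32, 13) + (29, 36). λ = (36 - 13)/(29 - 32) ≡ 23/34 mod 37. 34⁻¹ ≡ 12 (mod 37), so λ ≡ 17.
  x = λ² - 32 - 29 = 289 - 61 ≡ 6; y = λ·(32 - 6) - 13 ≡ 22. → (6, 22)
4Q: (6, 22) + (29, 36). λ = (36 - 22)/(29 - 6) ≡ 14/23 mod 37. 23⁻¹ ≡ 29 (mod 37), so λ ≡ 36.
  x = λ² - 6 - 29 = 1296 - 35 ≡ 3; y = λ·(6 - 3) - 22 ≡ 12. → (3, 12)
5Q: (3, 12) + (29, 36). λ = (36 - 12)/(29 - 3) ≡ 24/26 mod 37. 26⁻¹ ≡ 10 (mod 37), so λ ≡ 18.
  x = λ² - 3 - 29 = 324 - 32 ≡ 33; y = λ·(3 - 33) - 12 ≡ 3. → (33, 3)
6Q: (33, 3) + (29, 36). λ = (36 - 3)/(29 - 33) ≡ 33/33 mod 37. 33⁻¹ ≡ 9 (mod 37), so λ ≡ 1.
  x = λ² - 33 - 29 = 1 - 62 ≡ 13; y = λ·(33 - 13) - 3 ≡ 17. → (13, 17)
7Q: (13, 17) + (29, 36). λ = (36 - 17)/(29 - 13) ≡ 19/16 mod 37. 16⁻¹ ≡ 7 (mod 37), so λ ≡ 22.
  x = λ² - 13 - 29 = 484 - 42 ≡ 35; y = λ·(13 - 35) - 17 ≡ 17. → (35, 17)
8Q: (35, 17) + (29, 36). λ = (36 - 17)/(29 - 35) ≡ 19/31 mod 37. 31⁻¹ ≡ 6 (mod 37), so λ ≡ 3.
  x = λ² - 35 - 29 = 9 - 64 ≡ 19; y = λ·(35 - 19) - 17 ≡ 31. → (19, 31)
9Q: (19, 31) + (29, 36). λ = (36 - 31)/(29 - 19) ≡ 5/10 mod 37. 10⁻¹ ≡ 26 (mod 37) since 10·26 = 260 ≡ 1, so λ ≡ 19.
  x = λ² - 19 - 29 = 361 - 48 ≡ 17; y = λ·(19 - 17) - 31 ≡ 7. → (17, 7)
10Q: (17, 7) + (29, 36). λ = (36 - 7)/(29 - 17) ≡ 29/12 mod 37. 12⁻¹ ≡ 34 (mod 37) since 12·34 = 408 ≡ 1, so λ ≡ 24.
  x = λ² - 17 - 29 = 576 - 46 ≡ 12; y = λ·(17 - 12) - 7 ≡ 2. → (12, 2)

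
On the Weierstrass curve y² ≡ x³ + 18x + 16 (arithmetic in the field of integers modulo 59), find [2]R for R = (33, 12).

tangent at (33, 12): λ = (3·33² + 18)/(2·12) ≡ 40/24. 24⁻¹ ≡ 32 (mod 59) since 24·32 = 768 ≡ 1, so λ ≡ 40·32 ≡ 41.
  x = λ² - 33 - 33 = 1681 - 66 ≡ 22; y = λ·(33 - 22) - 12 ≡ 26. → (22, 26)

(22, 26)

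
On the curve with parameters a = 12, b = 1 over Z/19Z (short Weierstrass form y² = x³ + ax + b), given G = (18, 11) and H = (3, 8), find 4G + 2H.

(17, 11)

First 4G:
Double-and-add on 4 = (100)₂. Start with G = (18, 11) for the leading 1-bit.
double: tangent at (18, 11): λ = (3·18² + 12)/(2·11) ≡ 15/3. 3⁻¹ ≡ 13 (mod 19) since 3·13 = 39 ≡ 1, so λ ≡ 15·13 ≡ 5.
  x = λ² - 18 - 18 = 25 - 36 ≡ 8; y = λ·(18 - 8) - 11 ≡ 1. → (8, 1)
double: tangent at (8, 1): λ = (3·8² + 12)/(2·1) ≡ 14/2. 2⁻¹ ≡ 10 (mod 19) since 2·10 = 20 ≡ 1, so λ ≡ 14·10 ≡ 7.
  x = λ² - 8 - 8 = 49 - 16 ≡ 14; y = λ·(8 - 14) - 1 ≡ 14. → (14, 14)
4G = (14, 14).
Next 2H:
Repeated addition: build up to 2H.
2H: tangent at (3, 8): λ = (3·3² + 12)/(2·8) ≡ 1/16. 16⁻¹ ≡ 6 (mod 19), so λ ≡ 1·6 ≡ 6.
  x = λ² - 3 - 3 = 36 - 6 ≡ 11; y = λ·(3 - 11) - 8 ≡ 1. → (11, 1)
2H = (11, 1).
Finally 4G + 2H:
(14, 14) + (11, 1). λ = (1 - 14)/(11 - 14) ≡ 6/16 mod 19. 16⁻¹ ≡ 6 (mod 19) since 16·6 = 96 ≡ 1, so λ ≡ 17.
  x = λ² - 14 - 11 = 289 - 25 ≡ 17; y = λ·(14 - 17) - 14 ≡ 11. → (17, 11)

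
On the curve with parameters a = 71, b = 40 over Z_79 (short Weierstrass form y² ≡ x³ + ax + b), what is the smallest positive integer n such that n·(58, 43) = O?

2P: tangent at (58, 43): λ = (3·58² + 71)/(2·43) ≡ 51/7. 7⁻¹ ≡ 34 (mod 79), so λ ≡ 51·34 ≡ 75.
  x = λ² - 58 - 58 = 5625 - 116 ≡ 58; y = λ·(58 - 58) - 43 ≡ 36. → (58, 36)
3P: (58, 36) + (58, 43): same x and y₁ ≡ -y₂, so the sum is O.
3P = O, so the order is 3.

3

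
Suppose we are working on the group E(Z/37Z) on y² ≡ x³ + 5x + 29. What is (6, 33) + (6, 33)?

tangent at (6, 33): λ = (3·6² + 5)/(2·33) ≡ 2/29. 29⁻¹ ≡ 23 (mod 37) since 29·23 = 667 ≡ 1, so λ ≡ 2·23 ≡ 9.
  x = λ² - 6 - 6 = 81 - 12 ≡ 32; y = λ·(6 - 32) - 33 ≡ 29. → (32, 29)

(32, 29)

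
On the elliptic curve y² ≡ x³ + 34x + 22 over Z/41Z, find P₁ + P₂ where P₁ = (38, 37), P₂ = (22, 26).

(38, 37) + (22, 26). λ = (26 - 37)/(22 - 38) ≡ 30/25 mod 41. 25⁻¹ ≡ 23 (mod 41) since 25·23 = 575 ≡ 1, so λ ≡ 34.
  x = λ² - 38 - 22 = 1156 - 60 ≡ 30; y = λ·(38 - 30) - 37 ≡ 30. → (30, 30)

(30, 30)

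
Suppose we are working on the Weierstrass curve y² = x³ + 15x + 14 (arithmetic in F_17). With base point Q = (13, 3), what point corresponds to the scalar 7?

Double-and-add on 7 = (111)₂. Start with Q = (13, 3) for the leading 1-bit.
double: tangent at (13, 3): λ = (3·13² + 15)/(2·3) ≡ 12/6. 6⁻¹ ≡ 3 (mod 17), so λ ≡ 12·3 ≡ 2.
  x = λ² - 13 - 13 = 4 - 26 ≡ 12; y = λ·(13 - 12) - 3 ≡ 16. → (12, 16)
add Q: (12, 16) + (13, 3). λ = (3 - 16)/(13 - 12) ≡ 4/1 mod 17. 1⁻¹ ≡ 1 (mod 17) since 1·1 = 1 ≡ 1, so λ ≡ 4.
  x = λ² - 12 - 13 = 16 - 25 ≡ 8; y = λ·(12 - 8) - 16 ≡ 0. → (8, 0)
double: (8, 0) + (8, 0): same x and y₁ ≡ -y₂, so the sum is O.
add Q: O + (13, 3) = (13, 3) (identity).

(13, 3)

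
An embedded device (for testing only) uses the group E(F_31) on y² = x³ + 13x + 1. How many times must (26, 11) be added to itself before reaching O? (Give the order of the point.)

2P: tangent at (26, 11): λ = (3·26² + 13)/(2·11) ≡ 26/22. 22⁻¹ ≡ 24 (mod 31), so λ ≡ 26·24 ≡ 4.
  x = λ² - 26 - 26 = 16 - 52 ≡ 26; y = λ·(26 - 26) - 11 ≡ 20. → (26, 20)
3P: (26, 20) + (26, 11): same x and y₁ ≡ -y₂, so the sum is O.
3P = O, so the order is 3.

3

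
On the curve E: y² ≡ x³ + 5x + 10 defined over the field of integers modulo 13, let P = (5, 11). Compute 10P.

Double-and-add on 10 = (1010)₂. Start with P = (5, 11) for the leading 1-bit.
double: tangent at (5, 11): λ = (3·5² + 5)/(2·11) ≡ 2/9. 9⁻¹ ≡ 3 (mod 13), so λ ≡ 2·3 ≡ 6.
  x = λ² - 5 - 5 = 36 - 10 ≡ 0; y = λ·(5 - 0) - 11 ≡ 6. → (0, 6)
double: tangent at (0, 6): λ = (3·0² + 5)/(2·6) ≡ 5/12. 12⁻¹ ≡ 12 (mod 13), so λ ≡ 5·12 ≡ 8.
  x = λ² - 0 - 0 = 64 - 0 ≡ 12; y = λ·(0 - 12) - 6 ≡ 2. → (12, 2)
add P: (12, 2) + (5, 11). λ = (11 - 2)/(5 - 12) ≡ 9/6 mod 13. 6⁻¹ ≡ 11 (mod 13), so λ ≡ 8.
  x = λ² - 12 - 5 = 64 - 17 ≡ 8; y = λ·(12 - 8) - 2 ≡ 4. → (8, 4)
double: tangent at (8, 4): λ = (3·8² + 5)/(2·4) ≡ 2/8. 8⁻¹ ≡ 5 (mod 13) since 8·5 = 40 ≡ 1, so λ ≡ 2·5 ≡ 10.
  x = λ² - 8 - 8 = 100 - 16 ≡ 6; y = λ·(8 - 6) - 4 ≡ 3. → (6, 3)

(6, 3)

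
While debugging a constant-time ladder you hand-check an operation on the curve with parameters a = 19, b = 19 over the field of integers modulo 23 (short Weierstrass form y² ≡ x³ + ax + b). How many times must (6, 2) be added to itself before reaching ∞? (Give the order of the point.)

2P: tangent at (6, 2): λ = (3·6² + 19)/(2·2) ≡ 12/4. 4⁻¹ ≡ 6 (mod 23) since 4·6 = 24 ≡ 1, so λ ≡ 12·6 ≡ 3.
  x = λ² - 6 - 6 = 9 - 12 ≡ 20; y = λ·(6 - 20) - 2 ≡ 2. → (20, 2)
3P: (20, 2) + (6, 2). λ = (2 - 2)/(6 - 20) ≡ 0/9 mod 23. 9⁻¹ ≡ 18 (mod 23), so λ ≡ 0.
  x = λ² - 20 - 6 = 0 - 26 ≡ 20; y = λ·(20 - 20) - 2 ≡ 21. → (20, 21)
4P: (20, 21) + (6, 2). λ = (2 - 21)/(6 - 20) ≡ 4/9 mod 23. 9⁻¹ ≡ 18 (mod 23), so λ ≡ 3.
  x = λ² - 20 - 6 = 9 - 26 ≡ 6; y = λ·(20 - 6) - 21 ≡ 21. → (6, 21)
5P: (6, 21) + (6, 2): same x and y₁ ≡ -y₂, so the sum is ∞.
5P = ∞, so the order is 5.

5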